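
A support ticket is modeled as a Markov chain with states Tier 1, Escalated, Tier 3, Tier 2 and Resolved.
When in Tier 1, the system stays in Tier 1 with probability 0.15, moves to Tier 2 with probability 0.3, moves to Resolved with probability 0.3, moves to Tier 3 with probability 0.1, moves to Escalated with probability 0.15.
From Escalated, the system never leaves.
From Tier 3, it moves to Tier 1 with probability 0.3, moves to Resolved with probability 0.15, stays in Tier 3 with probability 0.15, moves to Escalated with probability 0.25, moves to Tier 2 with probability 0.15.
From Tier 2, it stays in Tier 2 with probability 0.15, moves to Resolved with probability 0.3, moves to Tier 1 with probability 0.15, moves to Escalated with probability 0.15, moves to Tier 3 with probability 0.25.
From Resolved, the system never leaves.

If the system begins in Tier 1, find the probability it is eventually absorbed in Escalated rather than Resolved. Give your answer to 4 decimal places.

Let h(s) be the probability of absorption at Escalated starting from transient state s. Then h(Escalated) = 1 and h(Resolved) = 0. By first-step analysis:
h(Tier 1) = 0.15·h(Tier 1) + 0.15·1 + 0.1·h(Tier 3) + 0.3·h(Tier 2) + 0.3·0
h(Tier 3) = 0.3·h(Tier 1) + 0.25·1 + 0.15·h(Tier 3) + 0.15·h(Tier 2) + 0.15·0
h(Tier 2) = 0.15·h(Tier 1) + 0.15·1 + 0.25·h(Tier 3) + 0.15·h(Tier 2) + 0.3·0
Solving: h(Tier 1) = 0.3711, h(Tier 3) = 0.4934, h(Tier 2) = 0.3871.
Starting from Tier 1, the probability is 0.3711.

0.3711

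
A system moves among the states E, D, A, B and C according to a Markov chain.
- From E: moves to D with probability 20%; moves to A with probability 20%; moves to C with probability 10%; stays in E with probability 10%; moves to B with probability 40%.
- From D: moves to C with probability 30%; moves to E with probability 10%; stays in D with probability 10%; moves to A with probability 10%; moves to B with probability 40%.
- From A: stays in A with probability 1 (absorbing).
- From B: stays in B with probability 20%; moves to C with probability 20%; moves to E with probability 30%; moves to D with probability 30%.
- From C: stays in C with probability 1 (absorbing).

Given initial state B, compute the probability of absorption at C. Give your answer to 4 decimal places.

0.7553

Let h(s) be the probability of absorption at C starting from transient state s. Then h(C) = 1 and h(A) = 0. By first-step analysis:
h(E) = 0.1·h(E) + 0.2·h(D) + 0.2·0 + 0.4·h(B) + 0.1·1
h(D) = 0.1·h(E) + 0.1·h(D) + 0.1·0 + 0.4·h(B) + 0.3·1
h(B) = 0.3·h(E) + 0.3·h(D) + 0.2·h(B) + 0.2·1
Solving: h(E) = 0.6105, h(D) = 0.7368, h(B) = 0.7553.
Starting from B, the probability is 0.7553.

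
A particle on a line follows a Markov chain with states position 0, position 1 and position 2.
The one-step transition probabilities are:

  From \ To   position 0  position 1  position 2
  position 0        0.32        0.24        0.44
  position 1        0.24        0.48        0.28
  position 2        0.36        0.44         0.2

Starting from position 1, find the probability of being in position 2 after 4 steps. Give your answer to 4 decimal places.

0.3036

Propagate the distribution vector 4 steps from position 1.
After 0 steps: (0.0000, 1.0000, 0.0000)
After 1 step: (0.2400, 0.4800, 0.2800)
After 2 steps: (0.2928, 0.4112, 0.2960)
After 3 steps: (0.2989, 0.3979, 0.3032)
After 4 steps: (0.3003, 0.3961, 0.3036)
P(in position 2 after 4 steps) = 0.3036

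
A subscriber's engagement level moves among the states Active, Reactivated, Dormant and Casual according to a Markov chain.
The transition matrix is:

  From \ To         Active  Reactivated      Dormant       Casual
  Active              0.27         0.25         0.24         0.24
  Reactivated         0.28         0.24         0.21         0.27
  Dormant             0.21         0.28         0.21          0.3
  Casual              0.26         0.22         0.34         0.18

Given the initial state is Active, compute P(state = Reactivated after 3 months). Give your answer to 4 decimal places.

0.2476

Propagate the distribution vector 3 months from Active.
After 0 months: (1.0000, 0.0000, 0.0000, 0.0000)
After 1 month: (0.2700, 0.2500, 0.2400, 0.2400)
After 2 months: (0.2557, 0.2475, 0.2493, 0.2475)
After 3 months: (0.2550, 0.2476, 0.2498, 0.2475)
P(in Reactivated after 3 months) = 0.2476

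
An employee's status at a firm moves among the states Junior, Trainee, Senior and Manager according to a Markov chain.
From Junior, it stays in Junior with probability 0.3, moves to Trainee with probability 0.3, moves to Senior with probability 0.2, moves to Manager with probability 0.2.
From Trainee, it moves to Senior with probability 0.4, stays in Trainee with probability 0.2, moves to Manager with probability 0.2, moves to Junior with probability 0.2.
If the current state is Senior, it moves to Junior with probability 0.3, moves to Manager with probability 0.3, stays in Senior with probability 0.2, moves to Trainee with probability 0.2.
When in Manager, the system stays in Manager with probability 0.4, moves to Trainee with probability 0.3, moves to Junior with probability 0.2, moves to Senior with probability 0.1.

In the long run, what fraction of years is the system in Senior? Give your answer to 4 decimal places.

Let the stationary distribution be π with π = πP and π_1 + π_2 + π_3 + π_4 = 1.
π_1 = 0.3·π_1 + 0.2·π_2 + 0.3·π_3 + 0.2·π_4
π_2 = 0.3·π_1 + 0.2·π_2 + 0.2·π_3 + 0.3·π_4
π_3 = 0.2·π_1 + 0.4·π_2 + 0.2·π_3 + 0.1·π_4
Solving with the normalization constraint gives π = (0.2470, 0.2525, 0.2227, 0.2778).
So the stationary probability of Senior is 0.2227.

0.2227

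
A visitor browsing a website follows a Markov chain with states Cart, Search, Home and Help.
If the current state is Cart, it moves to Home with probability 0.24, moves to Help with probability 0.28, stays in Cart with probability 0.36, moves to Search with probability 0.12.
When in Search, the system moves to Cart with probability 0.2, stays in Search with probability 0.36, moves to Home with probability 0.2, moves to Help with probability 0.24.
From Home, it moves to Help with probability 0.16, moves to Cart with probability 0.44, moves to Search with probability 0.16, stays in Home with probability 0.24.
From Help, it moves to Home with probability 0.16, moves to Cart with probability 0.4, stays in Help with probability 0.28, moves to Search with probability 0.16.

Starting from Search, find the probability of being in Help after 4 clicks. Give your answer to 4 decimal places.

Propagate the distribution vector 4 clicks from Search.
After 0 clicks: (0.0000, 1.0000, 0.0000, 0.0000)
After 1 click: (0.2000, 0.3600, 0.2000, 0.2400)
After 2 clicks: (0.3280, 0.2240, 0.2064, 0.2416)
After 3 clicks: (0.3503, 0.1917, 0.2117, 0.2463)
After 4 clicks: (0.3561, 0.1843, 0.2126, 0.2469)
P(in Help after 4 clicks) = 0.2469

0.2469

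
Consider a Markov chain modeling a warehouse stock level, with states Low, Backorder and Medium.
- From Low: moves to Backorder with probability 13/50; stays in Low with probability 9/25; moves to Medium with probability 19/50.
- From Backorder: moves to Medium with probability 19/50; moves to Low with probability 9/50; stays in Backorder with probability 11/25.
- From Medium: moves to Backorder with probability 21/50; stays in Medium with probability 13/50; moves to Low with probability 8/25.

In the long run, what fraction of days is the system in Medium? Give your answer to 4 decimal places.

0.3393

Let the stationary distribution be π with π = πP and π_1 + π_2 + π_3 = 1.
π_1 = 0.36·π_1 + 0.18·π_2 + 0.32·π_3
π_2 = 0.26·π_1 + 0.44·π_2 + 0.42·π_3
Solving with the normalization constraint gives π = (0.2774, 0.3833, 0.3393).
So the stationary probability of Medium is 0.3393.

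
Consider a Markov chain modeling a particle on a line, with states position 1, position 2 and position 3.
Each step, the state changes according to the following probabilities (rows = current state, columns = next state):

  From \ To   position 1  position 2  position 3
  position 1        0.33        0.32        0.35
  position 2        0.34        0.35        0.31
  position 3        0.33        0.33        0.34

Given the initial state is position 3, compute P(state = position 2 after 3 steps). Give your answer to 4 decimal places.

0.3333

Propagate the distribution vector 3 steps from position 3.
After 0 steps: (0.0000, 0.0000, 1.0000)
After 1 step: (0.3300, 0.3300, 0.3400)
After 2 steps: (0.3333, 0.3333, 0.3334)
After 3 steps: (0.3333, 0.3333, 0.3333)
P(in position 2 after 3 steps) = 0.3333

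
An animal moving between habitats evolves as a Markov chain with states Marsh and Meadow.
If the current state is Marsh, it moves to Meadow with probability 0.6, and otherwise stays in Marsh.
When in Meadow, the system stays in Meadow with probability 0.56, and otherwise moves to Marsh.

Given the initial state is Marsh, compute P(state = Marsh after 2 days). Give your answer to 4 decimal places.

0.4240

Sum over the intermediate state after 1 day:
P = P(Marsh→Marsh)·P(Marsh→Marsh) + P(Marsh→Meadow)·P(Meadow→Marsh)
  = 0.4×0.4 + 0.6×0.44
  = 0.1600 + 0.2640 = 0.4240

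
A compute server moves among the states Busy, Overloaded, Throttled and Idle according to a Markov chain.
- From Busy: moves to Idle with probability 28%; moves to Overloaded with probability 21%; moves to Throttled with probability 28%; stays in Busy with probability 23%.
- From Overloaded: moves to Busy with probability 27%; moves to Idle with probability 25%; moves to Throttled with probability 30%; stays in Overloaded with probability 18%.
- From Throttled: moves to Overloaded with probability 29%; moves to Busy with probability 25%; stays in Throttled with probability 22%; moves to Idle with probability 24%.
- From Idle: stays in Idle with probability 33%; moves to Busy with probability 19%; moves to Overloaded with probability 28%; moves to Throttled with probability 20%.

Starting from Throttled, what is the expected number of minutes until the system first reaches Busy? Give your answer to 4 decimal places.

Let t(s) be the expected number of minutes to first reach Busy from state s, with t(Busy) = 0. Conditioning on the first minute:
t(Overloaded) = 1 + 0.18·t(Overloaded) + 0.3·t(Throttled) + 0.25·t(Idle)
t(Throttled) = 1 + 0.29·t(Overloaded) + 0.22·t(Throttled) + 0.24·t(Idle)
t(Idle) = 1 + 0.28·t(Overloaded) + 0.2·t(Throttled) + 0.33·t(Idle)
Solving: t(Overloaded) = 4.1081, t(Throttled) = 4.1809, t(Idle) = 4.4574.
Expected minutes from Throttled to Busy: 4.1809.

4.1809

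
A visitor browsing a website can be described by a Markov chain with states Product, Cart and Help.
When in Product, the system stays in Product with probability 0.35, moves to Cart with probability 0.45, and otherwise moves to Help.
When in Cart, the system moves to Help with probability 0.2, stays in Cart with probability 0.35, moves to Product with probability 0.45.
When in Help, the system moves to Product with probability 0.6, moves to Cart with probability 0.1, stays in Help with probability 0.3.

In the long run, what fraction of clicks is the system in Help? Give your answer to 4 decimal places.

0.2222

Let the stationary distribution be π with π = πP and π_1 + π_2 + π_3 = 1.
π_1 = 0.35·π_1 + 0.45·π_2 + 0.6·π_3
π_2 = 0.45·π_1 + 0.35·π_2 + 0.1·π_3
Solving with the normalization constraint gives π = (0.4394, 0.3384, 0.2222).
So the stationary probability of Help is 0.2222.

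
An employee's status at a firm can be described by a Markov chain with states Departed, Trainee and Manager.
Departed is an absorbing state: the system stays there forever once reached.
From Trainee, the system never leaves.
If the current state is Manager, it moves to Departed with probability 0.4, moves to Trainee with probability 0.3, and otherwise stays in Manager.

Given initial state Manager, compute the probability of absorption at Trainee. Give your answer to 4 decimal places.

Let h(s) be the probability of absorption at Trainee starting from transient state s. Then h(Trainee) = 1 and h(Departed) = 0. By first-step analysis:
h(Manager) = 0.4·0 + 0.3·1 + 0.3·h(Manager)
Solving: h(Manager) = 0.4286.
Starting from Manager, the probability is 0.4286.

0.4286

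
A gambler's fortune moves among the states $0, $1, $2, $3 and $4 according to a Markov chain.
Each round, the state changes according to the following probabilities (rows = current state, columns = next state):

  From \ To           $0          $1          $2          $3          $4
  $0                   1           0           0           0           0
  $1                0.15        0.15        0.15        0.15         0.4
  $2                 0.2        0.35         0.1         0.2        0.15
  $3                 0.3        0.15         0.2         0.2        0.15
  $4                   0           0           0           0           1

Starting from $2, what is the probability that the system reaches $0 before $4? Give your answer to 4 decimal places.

Let h(s) be the probability of absorption at $0 starting from transient state s. Then h($0) = 1 and h($4) = 0. By first-step analysis:
h($1) = 0.15·1 + 0.15·h($1) + 0.15·h($2) + 0.15·h($3) + 0.4·0
h($2) = 0.2·1 + 0.35·h($1) + 0.1·h($2) + 0.2·h($3) + 0.15·0
h($3) = 0.3·1 + 0.15·h($1) + 0.2·h($2) + 0.2·h($3) + 0.15·0
Solving: h($1) = 0.3625, h($2) = 0.4888, h($3) = 0.5652.
Starting from $2, the probability is 0.4888.

0.4888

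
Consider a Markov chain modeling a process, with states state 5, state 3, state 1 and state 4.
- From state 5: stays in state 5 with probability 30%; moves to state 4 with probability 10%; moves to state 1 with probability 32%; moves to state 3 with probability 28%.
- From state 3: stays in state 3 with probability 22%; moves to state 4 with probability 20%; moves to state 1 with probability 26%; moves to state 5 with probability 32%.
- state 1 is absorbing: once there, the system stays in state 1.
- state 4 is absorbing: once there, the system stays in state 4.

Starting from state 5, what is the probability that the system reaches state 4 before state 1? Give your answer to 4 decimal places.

Let h(s) be the probability of absorption at state 4 starting from transient state s. Then h(state 4) = 1 and h(state 1) = 0. By first-step analysis:
h(state 5) = 0.3·h(state 5) + 0.28·h(state 3) + 0.32·0 + 0.1·1
h(state 3) = 0.32·h(state 5) + 0.22·h(state 3) + 0.26·0 + 0.2·1
Solving: h(state 5) = 0.2936, h(state 3) = 0.3769.
Starting from state 5, the probability is 0.2936.

0.2936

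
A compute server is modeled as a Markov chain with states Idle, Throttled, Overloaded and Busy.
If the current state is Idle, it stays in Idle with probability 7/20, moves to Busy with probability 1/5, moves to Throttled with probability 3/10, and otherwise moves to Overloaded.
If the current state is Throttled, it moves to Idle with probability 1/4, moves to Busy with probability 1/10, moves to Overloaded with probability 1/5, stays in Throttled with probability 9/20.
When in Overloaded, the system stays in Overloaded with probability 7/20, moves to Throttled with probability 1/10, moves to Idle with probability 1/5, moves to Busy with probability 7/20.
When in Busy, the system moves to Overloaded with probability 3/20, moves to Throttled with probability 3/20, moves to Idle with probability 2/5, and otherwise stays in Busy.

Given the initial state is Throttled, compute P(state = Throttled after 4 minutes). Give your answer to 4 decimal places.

Propagate the distribution vector 4 minutes from Throttled.
After 0 minutes: (0.0000, 1.0000, 0.0000, 0.0000)
After 1 minute: (0.2500, 0.4500, 0.2000, 0.1000)
After 2 minutes: (0.2800, 0.3125, 0.2125, 0.1950)
After 3 minutes: (0.2966, 0.2751, 0.2081, 0.2201)
After 4 minutes: (0.3023, 0.2666, 0.2054, 0.2257)
P(in Throttled after 4 minutes) = 0.2666

0.2666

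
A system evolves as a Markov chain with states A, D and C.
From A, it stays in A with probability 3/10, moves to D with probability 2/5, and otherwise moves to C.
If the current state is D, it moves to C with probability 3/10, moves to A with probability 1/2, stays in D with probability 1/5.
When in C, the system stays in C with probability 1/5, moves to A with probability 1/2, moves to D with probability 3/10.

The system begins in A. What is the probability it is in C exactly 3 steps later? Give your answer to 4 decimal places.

Propagate the distribution vector 3 steps from A.
After 0 steps: (1.0000, 0.0000, 0.0000)
After 1 step: (0.3000, 0.4000, 0.3000)
After 2 steps: (0.4400, 0.2900, 0.2700)
After 3 steps: (0.4120, 0.3150, 0.2730)
P(in C after 3 steps) = 0.2730

0.2730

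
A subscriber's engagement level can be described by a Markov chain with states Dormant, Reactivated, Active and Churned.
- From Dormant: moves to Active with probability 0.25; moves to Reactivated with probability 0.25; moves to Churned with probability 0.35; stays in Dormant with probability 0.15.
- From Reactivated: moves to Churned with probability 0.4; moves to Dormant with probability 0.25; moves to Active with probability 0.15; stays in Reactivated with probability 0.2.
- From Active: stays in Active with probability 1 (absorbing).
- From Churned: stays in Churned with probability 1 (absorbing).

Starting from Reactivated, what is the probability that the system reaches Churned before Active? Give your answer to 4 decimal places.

Let h(s) be the probability of absorption at Churned starting from transient state s. Then h(Churned) = 1 and h(Active) = 0. By first-step analysis:
h(Dormant) = 0.15·h(Dormant) + 0.25·h(Reactivated) + 0.25·0 + 0.35·1
h(Reactivated) = 0.25·h(Dormant) + 0.2·h(Reactivated) + 0.15·0 + 0.4·1
Solving: h(Dormant) = 0.6154, h(Reactivated) = 0.6923.
Starting from Reactivated, the probability is 0.6923.

0.6923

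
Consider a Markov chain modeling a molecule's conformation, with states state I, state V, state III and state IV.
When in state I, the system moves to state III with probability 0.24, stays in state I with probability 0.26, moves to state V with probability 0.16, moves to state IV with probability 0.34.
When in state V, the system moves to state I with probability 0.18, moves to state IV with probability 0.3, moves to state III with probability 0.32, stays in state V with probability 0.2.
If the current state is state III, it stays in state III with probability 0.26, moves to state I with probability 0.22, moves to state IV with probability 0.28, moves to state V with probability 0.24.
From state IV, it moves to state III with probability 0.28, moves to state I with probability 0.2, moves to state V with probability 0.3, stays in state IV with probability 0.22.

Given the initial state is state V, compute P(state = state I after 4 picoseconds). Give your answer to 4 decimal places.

Propagate the distribution vector 4 picoseconds from state V.
After 0 picoseconds: (0.0000, 1.0000, 0.0000, 0.0000)
After 1 picosecond: (0.1800, 0.2000, 0.3200, 0.3000)
After 2 picoseconds: (0.2132, 0.2356, 0.2744, 0.2768)
After 3 picoseconds: (0.2136, 0.2301, 0.2754, 0.2809)
After 4 picoseconds: (0.2137, 0.2306, 0.2752, 0.2806)
P(in state I after 4 picoseconds) = 0.2137

0.2137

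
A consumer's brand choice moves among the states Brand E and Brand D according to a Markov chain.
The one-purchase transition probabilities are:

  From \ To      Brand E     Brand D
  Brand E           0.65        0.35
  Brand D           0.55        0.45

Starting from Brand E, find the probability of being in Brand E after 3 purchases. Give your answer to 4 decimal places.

0.6115

Propagate the distribution vector 3 purchases from Brand E.
After 0 purchases: (1.0000, 0.0000)
After 1 purchase: (0.6500, 0.3500)
After 2 purchases: (0.6150, 0.3850)
After 3 purchases: (0.6115, 0.3885)
P(in Brand E after 3 purchases) = 0.6115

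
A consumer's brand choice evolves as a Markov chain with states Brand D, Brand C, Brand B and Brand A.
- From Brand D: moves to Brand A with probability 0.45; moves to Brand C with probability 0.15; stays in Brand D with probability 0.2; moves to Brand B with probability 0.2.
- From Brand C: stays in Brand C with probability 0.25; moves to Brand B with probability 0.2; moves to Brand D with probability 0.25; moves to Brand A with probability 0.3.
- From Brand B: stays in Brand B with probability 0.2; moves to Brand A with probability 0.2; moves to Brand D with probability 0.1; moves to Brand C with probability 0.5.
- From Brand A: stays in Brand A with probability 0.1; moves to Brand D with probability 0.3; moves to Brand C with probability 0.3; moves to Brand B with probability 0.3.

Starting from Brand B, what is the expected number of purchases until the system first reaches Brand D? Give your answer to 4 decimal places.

5.0543

Let t(s) be the expected number of purchases to first reach Brand D from state s, with t(Brand D) = 0. Conditioning on the first purchase:
t(Brand C) = 1 + 0.25·t(Brand C) + 0.2·t(Brand B) + 0.3·t(Brand A)
t(Brand B) = 1 + 0.5·t(Brand C) + 0.2·t(Brand B) + 0.2·t(Brand A)
t(Brand A) = 1 + 0.3·t(Brand C) + 0.3·t(Brand B) + 0.1·t(Brand A)
Solving: t(Brand C) = 4.3841, t(Brand B) = 5.0543, t(Brand A) = 4.2572.
Expected purchases from Brand B to Brand D: 5.0543.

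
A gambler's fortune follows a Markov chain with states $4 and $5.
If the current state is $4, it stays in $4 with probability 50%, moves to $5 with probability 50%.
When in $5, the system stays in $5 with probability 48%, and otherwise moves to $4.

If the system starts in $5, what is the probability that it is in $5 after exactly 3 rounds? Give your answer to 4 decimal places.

Propagate the distribution vector 3 rounds from $5.
After 0 rounds: (0.0000, 1.0000)
After 1 round: (0.5200, 0.4800)
After 2 rounds: (0.5096, 0.4904)
After 3 rounds: (0.5098, 0.4902)
P(in $5 after 3 rounds) = 0.4902

0.4902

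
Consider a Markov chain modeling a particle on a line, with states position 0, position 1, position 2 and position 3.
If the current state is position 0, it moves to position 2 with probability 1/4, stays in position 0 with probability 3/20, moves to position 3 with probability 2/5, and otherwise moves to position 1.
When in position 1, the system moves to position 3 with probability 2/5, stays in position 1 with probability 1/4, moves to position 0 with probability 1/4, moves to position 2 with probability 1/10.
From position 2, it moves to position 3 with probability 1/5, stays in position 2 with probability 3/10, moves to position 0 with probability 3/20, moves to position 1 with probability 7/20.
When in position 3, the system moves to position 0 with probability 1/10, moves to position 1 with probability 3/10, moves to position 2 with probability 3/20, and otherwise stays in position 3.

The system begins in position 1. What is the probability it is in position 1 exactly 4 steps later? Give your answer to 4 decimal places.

Propagate the distribution vector 4 steps from position 1.
After 0 steps: (0.0000, 1.0000, 0.0000, 0.0000)
After 1 step: (0.2500, 0.2500, 0.1000, 0.4000)
After 2 steps: (0.1550, 0.2675, 0.1775, 0.4000)
After 3 steps: (0.1568, 0.2800, 0.1788, 0.3845)
After 4 steps: (0.1588, 0.2793, 0.1785, 0.3835)
P(in position 1 after 4 steps) = 0.2793

0.2793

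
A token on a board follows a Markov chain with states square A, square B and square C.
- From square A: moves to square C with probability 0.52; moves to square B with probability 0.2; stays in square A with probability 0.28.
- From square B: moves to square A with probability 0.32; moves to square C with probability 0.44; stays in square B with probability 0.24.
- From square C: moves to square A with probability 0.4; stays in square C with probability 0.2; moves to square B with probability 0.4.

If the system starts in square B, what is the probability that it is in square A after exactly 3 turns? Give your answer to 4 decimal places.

Propagate the distribution vector 3 turns from square B.
After 0 turns: (0.0000, 1.0000, 0.0000)
After 1 turn: (0.3200, 0.2400, 0.4400)
After 2 turns: (0.3424, 0.2976, 0.3600)
After 3 turns: (0.3351, 0.2839, 0.3810)
P(in square A after 3 turns) = 0.3351

0.3351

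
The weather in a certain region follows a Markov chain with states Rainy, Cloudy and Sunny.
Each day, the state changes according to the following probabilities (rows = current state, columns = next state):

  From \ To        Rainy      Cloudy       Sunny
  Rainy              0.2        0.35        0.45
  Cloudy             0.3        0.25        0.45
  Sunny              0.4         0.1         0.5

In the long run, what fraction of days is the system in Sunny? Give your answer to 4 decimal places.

Let the stationary distribution be π with π = πP and π_1 + π_2 + π_3 = 1.
π_1 = 0.2·π_1 + 0.3·π_2 + 0.4·π_3
π_2 = 0.35·π_1 + 0.25·π_2 + 0.1·π_3
Solving with the normalization constraint gives π = (0.3158, 0.2105, 0.4737).
So the stationary probability of Sunny is 0.4737.

0.4737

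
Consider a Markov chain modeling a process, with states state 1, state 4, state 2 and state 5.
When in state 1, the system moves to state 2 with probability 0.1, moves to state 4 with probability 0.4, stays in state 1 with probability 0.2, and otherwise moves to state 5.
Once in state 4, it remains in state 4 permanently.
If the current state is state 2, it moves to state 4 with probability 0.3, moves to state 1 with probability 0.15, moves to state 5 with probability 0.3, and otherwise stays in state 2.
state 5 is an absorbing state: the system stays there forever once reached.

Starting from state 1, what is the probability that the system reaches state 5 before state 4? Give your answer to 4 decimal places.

0.4359

Let h(s) be the probability of absorption at state 5 starting from transient state s. Then h(state 5) = 1 and h(state 4) = 0. By first-step analysis:
h(state 1) = 0.2·h(state 1) + 0.4·0 + 0.1·h(state 2) + 0.3·1
h(state 2) = 0.15·h(state 1) + 0.3·0 + 0.25·h(state 2) + 0.3·1
Solving: h(state 1) = 0.4359, h(state 2) = 0.4872.
Starting from state 1, the probability is 0.4359.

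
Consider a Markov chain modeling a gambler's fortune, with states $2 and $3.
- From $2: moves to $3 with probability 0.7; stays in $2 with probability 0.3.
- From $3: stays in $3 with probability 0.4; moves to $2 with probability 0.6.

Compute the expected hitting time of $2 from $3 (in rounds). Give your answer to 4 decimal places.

Let t(s) be the expected number of rounds to first reach $2 from state s, with t($2) = 0. Conditioning on the first round:
t($3) = 1 + 0.4·t($3)
Solving: t($3) = 1.6667.
Expected rounds from $3 to $2: 1.6667.

1.6667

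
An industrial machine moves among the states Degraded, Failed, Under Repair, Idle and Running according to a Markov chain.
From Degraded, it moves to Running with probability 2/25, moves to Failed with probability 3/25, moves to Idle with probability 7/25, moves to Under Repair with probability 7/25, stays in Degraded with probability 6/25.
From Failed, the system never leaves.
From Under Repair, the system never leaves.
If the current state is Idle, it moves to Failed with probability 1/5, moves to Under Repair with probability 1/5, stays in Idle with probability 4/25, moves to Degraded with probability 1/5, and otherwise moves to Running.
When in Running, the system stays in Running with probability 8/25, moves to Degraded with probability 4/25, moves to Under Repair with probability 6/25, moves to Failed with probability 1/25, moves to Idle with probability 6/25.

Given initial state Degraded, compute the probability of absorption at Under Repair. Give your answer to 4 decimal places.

0.6668

Let h(s) be the probability of absorption at Under Repair starting from transient state s. Then h(Under Repair) = 1 and h(Failed) = 0. By first-step analysis:
h(Degraded) = 0.24·h(Degraded) + 0.12·0 + 0.28·1 + 0.28·h(Idle) + 0.08·h(Running)
h(Idle) = 0.2·h(Degraded) + 0.2·0 + 0.2·1 + 0.16·h(Idle) + 0.24·h(Running)
h(Running) = 0.16·h(Degraded) + 0.04·0 + 0.24·1 + 0.24·h(Idle) + 0.32·h(Running)
Solving: h(Degraded) = 0.6668, h(Idle) = 0.6034, h(Running) = 0.7228.
Starting from Degraded, the probability is 0.6668.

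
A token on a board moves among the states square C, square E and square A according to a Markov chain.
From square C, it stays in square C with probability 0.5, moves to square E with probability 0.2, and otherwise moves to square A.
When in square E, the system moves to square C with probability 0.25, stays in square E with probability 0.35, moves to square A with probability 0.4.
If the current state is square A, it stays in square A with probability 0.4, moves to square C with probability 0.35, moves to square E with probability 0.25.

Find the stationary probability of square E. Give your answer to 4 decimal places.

Let the stationary distribution be π with π = πP and π_1 + π_2 + π_3 = 1.
π_1 = 0.5·π_1 + 0.25·π_2 + 0.35·π_3
π_2 = 0.2·π_1 + 0.35·π_2 + 0.25·π_3
Solving with the normalization constraint gives π = (0.3816, 0.2566, 0.3618).
So the stationary probability of square E is 0.2566.

0.2566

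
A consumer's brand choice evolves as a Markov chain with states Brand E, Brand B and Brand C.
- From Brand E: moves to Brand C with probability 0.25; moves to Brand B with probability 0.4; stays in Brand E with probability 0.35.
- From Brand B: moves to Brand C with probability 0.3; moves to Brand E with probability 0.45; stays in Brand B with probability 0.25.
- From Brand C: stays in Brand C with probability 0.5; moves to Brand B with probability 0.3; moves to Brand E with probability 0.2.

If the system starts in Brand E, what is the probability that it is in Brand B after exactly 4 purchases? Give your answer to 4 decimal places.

0.3172

Propagate the distribution vector 4 purchases from Brand E.
After 0 purchases: (1.0000, 0.0000, 0.0000)
After 1 purchase: (0.3500, 0.4000, 0.2500)
After 2 purchases: (0.3525, 0.3150, 0.3325)
After 3 purchases: (0.3316, 0.3195, 0.3489)
After 4 purchases: (0.3296, 0.3172, 0.3532)
P(in Brand B after 4 purchases) = 0.3172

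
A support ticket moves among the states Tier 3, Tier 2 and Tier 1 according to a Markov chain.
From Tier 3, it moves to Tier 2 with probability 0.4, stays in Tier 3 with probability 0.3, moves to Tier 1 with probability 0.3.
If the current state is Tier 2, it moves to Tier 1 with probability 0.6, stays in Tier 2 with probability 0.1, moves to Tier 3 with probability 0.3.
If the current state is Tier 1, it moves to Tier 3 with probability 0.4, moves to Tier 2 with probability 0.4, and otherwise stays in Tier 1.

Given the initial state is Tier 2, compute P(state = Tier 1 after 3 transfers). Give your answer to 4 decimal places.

0.3840

Propagate the distribution vector 3 transfers from Tier 2.
After 0 transfers: (0.0000, 1.0000, 0.0000)
After 1 transfer: (0.3000, 0.1000, 0.6000)
After 2 transfers: (0.3600, 0.3700, 0.2700)
After 3 transfers: (0.3270, 0.2890, 0.3840)
P(in Tier 1 after 3 transfers) = 0.3840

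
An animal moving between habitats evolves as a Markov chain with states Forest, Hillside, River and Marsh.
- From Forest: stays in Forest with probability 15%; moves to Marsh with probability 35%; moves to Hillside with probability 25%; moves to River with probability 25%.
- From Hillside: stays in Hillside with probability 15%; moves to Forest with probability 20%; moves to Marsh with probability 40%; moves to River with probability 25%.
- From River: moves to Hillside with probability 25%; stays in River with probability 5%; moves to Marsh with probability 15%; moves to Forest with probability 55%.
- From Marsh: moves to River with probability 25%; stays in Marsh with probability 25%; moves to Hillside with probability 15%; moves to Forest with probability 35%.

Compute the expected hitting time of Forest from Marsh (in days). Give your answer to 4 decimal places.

Let t(s) be the expected number of days to first reach Forest from state s, with t(Forest) = 0. Conditioning on the first day:
t(Hillside) = 1 + 0.15·t(Hillside) + 0.25·t(River) + 0.4·t(Marsh)
t(River) = 1 + 0.25·t(Hillside) + 0.05·t(River) + 0.15·t(Marsh)
t(Marsh) = 1 + 0.15·t(Hillside) + 0.25·t(River) + 0.25·t(Marsh)
Solving: t(Hillside) = 3.1417, t(River) = 2.3108, t(Marsh) = 2.7319.
Expected days from Marsh to Forest: 2.7319.

2.7319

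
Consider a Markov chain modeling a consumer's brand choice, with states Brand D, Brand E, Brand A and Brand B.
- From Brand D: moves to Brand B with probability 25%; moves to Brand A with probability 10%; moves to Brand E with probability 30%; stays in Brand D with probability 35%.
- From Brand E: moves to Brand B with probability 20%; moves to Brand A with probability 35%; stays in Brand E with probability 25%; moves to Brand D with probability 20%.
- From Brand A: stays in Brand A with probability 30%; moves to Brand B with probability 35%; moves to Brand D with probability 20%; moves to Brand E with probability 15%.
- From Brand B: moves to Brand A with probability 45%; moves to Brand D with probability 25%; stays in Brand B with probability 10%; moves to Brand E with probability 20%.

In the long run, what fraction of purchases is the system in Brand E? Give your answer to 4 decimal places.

Let the stationary distribution be π with π = πP and π_1 + π_2 + π_3 + π_4 = 1.
π_1 = 0.35·π_1 + 0.2·π_2 + 0.2·π_3 + 0.25·π_4
π_2 = 0.3·π_1 + 0.25·π_2 + 0.15·π_3 + 0.2·π_4
π_3 = 0.1·π_1 + 0.35·π_2 + 0.3·π_3 + 0.45·π_4
Solving with the normalization constraint gives π = (0.2490, 0.2211, 0.2963, 0.2335).
So the stationary probability of Brand E is 0.2211.

0.2211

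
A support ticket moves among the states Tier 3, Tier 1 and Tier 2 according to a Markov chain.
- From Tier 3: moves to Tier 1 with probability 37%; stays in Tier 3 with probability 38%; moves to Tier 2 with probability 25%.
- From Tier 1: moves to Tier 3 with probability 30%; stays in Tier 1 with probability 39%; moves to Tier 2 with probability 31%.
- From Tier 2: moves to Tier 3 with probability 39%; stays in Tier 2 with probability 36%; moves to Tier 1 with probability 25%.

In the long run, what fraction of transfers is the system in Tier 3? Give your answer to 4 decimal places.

Let the stationary distribution be π with π = πP and π_1 + π_2 + π_3 = 1.
π_1 = 0.38·π_1 + 0.3·π_2 + 0.39·π_3
π_2 = 0.37·π_1 + 0.39·π_2 + 0.25·π_3
Solving with the normalization constraint gives π = (0.3558, 0.3403, 0.3038).
So the stationary probability of Tier 3 is 0.3558.

0.3558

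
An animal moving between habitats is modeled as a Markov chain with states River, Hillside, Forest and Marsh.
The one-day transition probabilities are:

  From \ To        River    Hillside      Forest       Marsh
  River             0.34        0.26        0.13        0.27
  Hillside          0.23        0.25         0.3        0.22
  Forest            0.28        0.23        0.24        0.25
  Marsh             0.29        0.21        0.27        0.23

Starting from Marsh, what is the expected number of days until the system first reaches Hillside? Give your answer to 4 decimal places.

Let t(s) be the expected number of days to first reach Hillside from state s, with t(Hillside) = 0. Conditioning on the first day:
t(River) = 1 + 0.34·t(River) + 0.13·t(Forest) + 0.27·t(Marsh)
t(Forest) = 1 + 0.28·t(River) + 0.24·t(Forest) + 0.25·t(Marsh)
t(Marsh) = 1 + 0.29·t(River) + 0.27·t(Forest) + 0.23·t(Marsh)
Solving: t(River) = 4.1389, t(Forest) = 4.2736, t(Marsh) = 4.3560.
Expected days from Marsh to Hillside: 4.3560.

4.3560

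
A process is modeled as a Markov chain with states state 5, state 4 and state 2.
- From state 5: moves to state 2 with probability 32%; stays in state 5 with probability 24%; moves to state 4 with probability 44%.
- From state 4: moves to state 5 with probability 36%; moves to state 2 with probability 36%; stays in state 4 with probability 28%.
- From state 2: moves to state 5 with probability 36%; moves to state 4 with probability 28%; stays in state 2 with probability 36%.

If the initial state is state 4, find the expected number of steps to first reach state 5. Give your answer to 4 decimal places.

Let t(s) be the expected number of steps to first reach state 5 from state s, with t(state 5) = 0. Conditioning on the first step:
t(state 4) = 1 + 0.28·t(state 4) + 0.36·t(state 2)
t(state 2) = 1 + 0.28·t(state 4) + 0.36·t(state 2)
Solving: t(state 4) = 2.7778, t(state 2) = 2.7778.
Expected steps from state 4 to state 5: 2.7778.

2.7778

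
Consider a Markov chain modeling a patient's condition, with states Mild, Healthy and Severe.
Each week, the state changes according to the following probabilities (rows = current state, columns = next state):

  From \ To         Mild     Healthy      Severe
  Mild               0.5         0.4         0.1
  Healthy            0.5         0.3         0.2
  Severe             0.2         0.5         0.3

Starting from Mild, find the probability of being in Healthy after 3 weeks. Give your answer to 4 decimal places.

Propagate the distribution vector 3 weeks from Mild.
After 0 weeks: (1.0000, 0.0000, 0.0000)
After 1 week: (0.5000, 0.4000, 0.1000)
After 2 weeks: (0.4700, 0.3700, 0.1600)
After 3 weeks: (0.4520, 0.3790, 0.1690)
P(in Healthy after 3 weeks) = 0.3790

0.3790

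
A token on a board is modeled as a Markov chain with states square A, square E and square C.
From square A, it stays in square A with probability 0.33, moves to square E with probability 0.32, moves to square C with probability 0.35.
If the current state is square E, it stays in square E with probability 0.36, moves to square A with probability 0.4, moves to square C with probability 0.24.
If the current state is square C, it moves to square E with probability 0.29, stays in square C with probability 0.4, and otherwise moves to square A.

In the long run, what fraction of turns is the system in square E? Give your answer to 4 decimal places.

Let the stationary distribution be π with π = πP and π_1 + π_2 + π_3 = 1.
π_1 = 0.33·π_1 + 0.4·π_2 + 0.31·π_3
π_2 = 0.32·π_1 + 0.36·π_2 + 0.29·π_3
Solving with the normalization constraint gives π = (0.3460, 0.3230, 0.3310).
So the stationary probability of square E is 0.3230.

0.3230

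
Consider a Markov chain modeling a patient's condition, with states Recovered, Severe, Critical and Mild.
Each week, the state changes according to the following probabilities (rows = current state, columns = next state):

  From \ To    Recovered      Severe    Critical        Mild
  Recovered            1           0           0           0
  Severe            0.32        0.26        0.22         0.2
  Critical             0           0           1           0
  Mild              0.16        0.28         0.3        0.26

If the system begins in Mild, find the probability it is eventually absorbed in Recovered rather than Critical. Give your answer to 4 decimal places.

0.4231

Let h(s) be the probability of absorption at Recovered starting from transient state s. Then h(Recovered) = 1 and h(Critical) = 0. By first-step analysis:
h(Severe) = 0.32·1 + 0.26·h(Severe) + 0.22·0 + 0.2·h(Mild)
h(Mild) = 0.16·1 + 0.28·h(Severe) + 0.3·0 + 0.26·h(Mild)
Solving: h(Severe) = 0.5468, h(Mild) = 0.4231.
Starting from Mild, the probability is 0.4231.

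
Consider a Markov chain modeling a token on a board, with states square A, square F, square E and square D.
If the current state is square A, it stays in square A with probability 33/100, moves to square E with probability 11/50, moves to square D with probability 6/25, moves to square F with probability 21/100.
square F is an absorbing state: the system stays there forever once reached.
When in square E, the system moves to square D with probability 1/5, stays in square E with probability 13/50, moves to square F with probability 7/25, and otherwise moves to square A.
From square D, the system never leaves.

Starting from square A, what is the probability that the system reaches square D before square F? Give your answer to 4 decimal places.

Let h(s) be the probability of absorption at square D starting from transient state s. Then h(square D) = 1 and h(square F) = 0. By first-step analysis:
h(square A) = 0.33·h(square A) + 0.21·0 + 0.22·h(square E) + 0.24·1
h(square E) = 0.26·h(square A) + 0.28·0 + 0.26·h(square E) + 0.2·1
Solving: h(square A) = 0.5052, h(square E) = 0.4478.
Starting from square A, the probability is 0.5052.

0.5052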